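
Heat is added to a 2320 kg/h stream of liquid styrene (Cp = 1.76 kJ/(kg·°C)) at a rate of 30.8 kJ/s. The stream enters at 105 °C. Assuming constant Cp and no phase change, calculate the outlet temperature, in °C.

T_out = 132 °C

Q = 30.8 kJ/s = 110880 kJ/h
ΔT = Q/(ṁ·Cp) = 110880/(2320×1.76) = 27.155 K
T_out = 105 + 27.155 = 132.16 °C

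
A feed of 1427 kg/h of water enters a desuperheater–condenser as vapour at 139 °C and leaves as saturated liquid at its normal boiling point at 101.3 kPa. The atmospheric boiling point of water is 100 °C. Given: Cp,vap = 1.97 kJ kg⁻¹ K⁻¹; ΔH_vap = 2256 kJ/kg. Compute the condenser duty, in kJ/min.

vapour 139→100 °C: -76.83 kJ/kg
condensation at 100 °C: -2256 kJ/kg
Δh = -76.83 + -2256 = -2332.8 kJ/kg
Q = ṁ·Δh = 1427 kg/h × -2332.8 kJ/kg = -3.3289e+06 kJ/h
|Q| = 924.71 kW = 55482 kJ/min

Q_c = 55500 kJ/min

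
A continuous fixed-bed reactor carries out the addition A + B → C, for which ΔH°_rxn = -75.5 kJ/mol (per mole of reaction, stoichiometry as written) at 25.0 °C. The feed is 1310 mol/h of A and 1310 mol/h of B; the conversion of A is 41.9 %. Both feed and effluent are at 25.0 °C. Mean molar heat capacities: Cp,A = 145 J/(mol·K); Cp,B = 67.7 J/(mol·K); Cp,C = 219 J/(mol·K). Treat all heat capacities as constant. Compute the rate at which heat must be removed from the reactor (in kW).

Q_out = 11.5 kW

Extent of reaction ξ = 0.419 × 1310 = 548.89 mol/h
Reaction term: ξ·ΔH°_rxn = 548.89 × -75.5 = -41441 kJ/h
Q = ΔH = -41441 kJ/h = -11.511 kW
Heat removed = 11.511 kW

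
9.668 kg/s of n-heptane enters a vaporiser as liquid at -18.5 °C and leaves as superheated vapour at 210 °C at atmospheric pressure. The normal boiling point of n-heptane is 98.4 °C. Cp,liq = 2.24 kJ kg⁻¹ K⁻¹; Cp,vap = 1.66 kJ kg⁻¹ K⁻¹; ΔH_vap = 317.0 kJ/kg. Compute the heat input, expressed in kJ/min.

Q = 443000 kJ/min

liquid -18.5→98.4 °C: 261.86 kJ/kg
vaporisation at 98.4 °C: 317 kJ/kg
vapour 98.4→210 °C: 185.26 kJ/kg
Δh = 261.86 + 317 + 185.26 = 764.11 kJ/kg
Q = ṁ·Δh = 9.668 kg/s × 764.11 kJ/kg = 7387.4 kJ/s
|Q| = 7387.4 kW = 443250 kJ/min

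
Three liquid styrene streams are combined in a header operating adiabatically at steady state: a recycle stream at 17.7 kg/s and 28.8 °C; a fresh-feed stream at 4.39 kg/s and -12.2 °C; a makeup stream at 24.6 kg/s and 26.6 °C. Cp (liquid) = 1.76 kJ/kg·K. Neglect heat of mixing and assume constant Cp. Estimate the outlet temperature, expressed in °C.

Adiabatic, steady state ⇒ Σ ṁᵢCp,ᵢ(T_out − Tᵢ) = 0
Σ ṁᵢCp,ᵢTᵢ = 17.7×1.76×28.8 + 4.39×1.76×-12.2 + 24.6×1.76×26.6 = 1954.6
Σ ṁᵢCp,ᵢ = 17.7×1.76 + 4.39×1.76 + 24.6×1.76 = 82.174
T_out = 1954.6 / 82.174 = 23.786 °C

T_out = 23.8 °C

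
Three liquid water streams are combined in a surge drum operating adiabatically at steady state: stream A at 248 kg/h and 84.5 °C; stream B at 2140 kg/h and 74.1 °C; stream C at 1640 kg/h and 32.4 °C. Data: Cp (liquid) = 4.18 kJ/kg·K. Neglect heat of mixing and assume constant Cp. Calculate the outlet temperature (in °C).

No heat crosses the boundary, so H_out = H_in.
T_out = Σ ṁᵢCp,ᵢTᵢ / Σ ṁᵢCp,ᵢ
      = 972540 / 16837 = 57.762 °C

T_out = 57.8 °C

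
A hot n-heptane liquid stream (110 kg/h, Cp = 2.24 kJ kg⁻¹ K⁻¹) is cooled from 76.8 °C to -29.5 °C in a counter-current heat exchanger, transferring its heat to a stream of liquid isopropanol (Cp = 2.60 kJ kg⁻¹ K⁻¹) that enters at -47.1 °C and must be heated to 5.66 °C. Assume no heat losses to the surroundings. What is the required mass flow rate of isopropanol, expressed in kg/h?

ṁ_c = 191 kg/h

Heat released by hot stream: Q = 110 × 2.24 × (76.8 − -29.5) = 26192 kJ/h
Energy balance on cold side (adiabatic exchanger): Q = ṁ_c·Cp_c·(T_c,out − T_c,in)
ṁ_c = 26192 / [2.60 × (5.66 − -47.1)] = 190.94 kg/h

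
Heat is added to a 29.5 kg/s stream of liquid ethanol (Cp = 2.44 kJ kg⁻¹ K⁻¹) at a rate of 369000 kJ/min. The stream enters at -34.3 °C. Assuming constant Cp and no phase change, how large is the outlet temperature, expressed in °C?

Q = 369000 kJ/min = 6150 kJ/s
ΔT = Q/(ṁ·Cp) = 6150/(29.5×2.44) = 85.44 K
T_out = -34.3 + 85.44 = 51.14 °C

T_out = 51.1 °C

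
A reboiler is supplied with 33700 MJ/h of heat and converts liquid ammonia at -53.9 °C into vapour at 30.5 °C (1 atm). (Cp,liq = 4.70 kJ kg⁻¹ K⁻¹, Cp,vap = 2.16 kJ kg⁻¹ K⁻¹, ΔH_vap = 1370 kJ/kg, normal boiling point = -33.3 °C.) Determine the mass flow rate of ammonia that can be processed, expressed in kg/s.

ṁ = 5.83 kg/s

Δh = 4.70×(-33.3−-53.9) + 1370 + 2.16×(30.5−-33.3) = 1604.6 kJ/kg
Q = 33700 MJ/h = 9361.1 kJ/s = 9361.1 kJ/s
ṁ = Q/Δh = 9361.1 / 1604.6 = 5.8338 kg/s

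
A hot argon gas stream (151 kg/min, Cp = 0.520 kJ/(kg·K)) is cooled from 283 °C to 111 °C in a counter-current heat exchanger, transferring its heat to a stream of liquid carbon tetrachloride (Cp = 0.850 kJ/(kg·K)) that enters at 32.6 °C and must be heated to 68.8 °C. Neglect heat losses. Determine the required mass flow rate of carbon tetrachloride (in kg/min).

Heat released by hot stream: Q = 151 × 0.520 × (283 − 111) = 13505 kJ/min
Energy balance on cold side (adiabatic exchanger): Q = ṁ_c·Cp_c·(T_c,out − T_c,in)
ṁ_c = 13505 / [0.850 × (68.8 − 32.6)] = 438.92 kg/min

ṁ_c = 439 kg/min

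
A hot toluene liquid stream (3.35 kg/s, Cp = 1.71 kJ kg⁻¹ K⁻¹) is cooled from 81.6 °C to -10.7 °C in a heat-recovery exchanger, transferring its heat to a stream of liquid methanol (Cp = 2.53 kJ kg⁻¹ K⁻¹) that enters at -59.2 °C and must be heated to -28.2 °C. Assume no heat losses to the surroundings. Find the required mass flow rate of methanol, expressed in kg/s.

Heat released by hot stream: Q = 3.35 × 1.71 × (81.6 − -10.7) = 528.74 kJ/s
Energy balance on cold side (adiabatic exchanger): Q = ṁ_c·Cp_c·(T_c,out − T_c,in)
ṁ_c = 528.74 / [2.53 × (-28.2 − -59.2)] = 6.7416 kg/s

ṁ_c = 6.74 kg/s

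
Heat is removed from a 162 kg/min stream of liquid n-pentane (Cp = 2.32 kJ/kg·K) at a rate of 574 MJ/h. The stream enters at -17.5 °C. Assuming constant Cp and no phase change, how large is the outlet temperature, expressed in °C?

Q = 574 MJ/h = 9566.7 kJ/min
ΔT = Q/(ṁ·Cp) = 9566.7/(162×2.32) = 25.454 K
T_out = -17.5 − 25.454 = -42.954 °C

T_out = -43.0 °C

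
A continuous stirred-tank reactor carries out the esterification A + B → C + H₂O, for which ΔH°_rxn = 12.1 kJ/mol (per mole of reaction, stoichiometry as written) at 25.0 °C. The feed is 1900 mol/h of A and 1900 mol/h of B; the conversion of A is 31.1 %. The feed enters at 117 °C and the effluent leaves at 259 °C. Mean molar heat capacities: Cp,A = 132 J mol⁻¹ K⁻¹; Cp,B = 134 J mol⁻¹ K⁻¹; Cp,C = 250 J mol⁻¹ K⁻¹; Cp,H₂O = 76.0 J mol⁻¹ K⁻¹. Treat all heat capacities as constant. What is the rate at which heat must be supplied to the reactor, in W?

Extent of reaction ξ = 0.311 × 1900 = 590.9 mol/h
Reaction term: ξ·ΔH°_rxn = 590.9 × 12.1 = 7149.9 kJ/h
Sensible, feed 117→25 °C: -46497 kJ/h
Outlet flows (mol/h): A 1309.1, B 1309.1, C 590.9, H₂O 590.9
Sensible, products 25→259 °C: 126560 kJ/h
Q = ΔH = 87213 kJ/h = 24.226 kW
Heat supplied = 24226 W

Q_in = 24200 W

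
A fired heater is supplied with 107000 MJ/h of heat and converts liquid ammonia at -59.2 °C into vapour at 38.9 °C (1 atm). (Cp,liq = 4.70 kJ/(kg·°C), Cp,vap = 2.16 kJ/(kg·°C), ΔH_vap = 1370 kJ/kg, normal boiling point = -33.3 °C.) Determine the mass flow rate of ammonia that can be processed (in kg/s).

Δh = 4.70×(-33.3−-59.2) + 1370 + 2.16×(38.9−-33.3) = 1647.7 kJ/kg
Q = 107000 MJ/h = 29722 kJ/s = 29722 kJ/s
ṁ = Q/Δh = 29722 / 1647.7 = 18.039 kg/s

ṁ = 18.0 kg/s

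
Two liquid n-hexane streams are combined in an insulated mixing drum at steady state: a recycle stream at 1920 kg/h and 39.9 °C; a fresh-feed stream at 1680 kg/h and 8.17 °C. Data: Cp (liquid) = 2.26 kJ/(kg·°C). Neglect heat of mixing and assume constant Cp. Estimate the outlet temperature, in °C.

T_out = 25.1 °C

No heat crosses the boundary, so H_out = H_in.
Σ ṁᵢCp,ᵢTᵢ = 1920×2.26×39.9 + 1680×2.26×8.17 = 204150
Σ ṁᵢCp,ᵢ = 1920×2.26 + 1680×2.26 = 8136
T_out = 204150 / 8136 = 25.093 °C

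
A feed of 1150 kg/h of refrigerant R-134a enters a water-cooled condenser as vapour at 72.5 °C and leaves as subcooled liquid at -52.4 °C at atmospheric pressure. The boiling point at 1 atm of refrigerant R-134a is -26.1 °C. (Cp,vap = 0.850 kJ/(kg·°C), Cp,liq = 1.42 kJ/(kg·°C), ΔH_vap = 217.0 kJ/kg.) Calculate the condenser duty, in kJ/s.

vapour 72.5→-26.1 °C: -83.81 kJ/kg
condensation at -26.1 °C: -217 kJ/kg
liquid -26.1→-52.4 °C: -37.346 kJ/kg
Δh = -83.81 + -217 + -37.346 = -338.16 kJ/kg
Q = ṁ·Δh = 1150 kg/h × -338.16 kJ/kg = -388880 kJ/h
|Q| = 108.02 kW

Q_c = 108 kJ/s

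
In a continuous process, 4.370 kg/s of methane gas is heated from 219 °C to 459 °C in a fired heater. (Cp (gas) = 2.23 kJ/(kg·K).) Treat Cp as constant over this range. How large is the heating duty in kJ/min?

Q = 140000 kJ/min

Q = ṁ·Cp·ΔT = 4.370 × 2.23 × (459 − 219) = 2338.8 kJ/s
Heating duty = 140330 kJ/min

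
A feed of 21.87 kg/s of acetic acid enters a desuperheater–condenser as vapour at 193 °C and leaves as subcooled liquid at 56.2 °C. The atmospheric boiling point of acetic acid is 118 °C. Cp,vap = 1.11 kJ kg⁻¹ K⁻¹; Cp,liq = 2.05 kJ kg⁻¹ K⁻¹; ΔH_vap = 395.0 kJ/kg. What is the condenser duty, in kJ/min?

vapour 193→118 °C: -83.25 kJ/kg
condensation at 118 °C: -395 kJ/kg
liquid 118→56.2 °C: -126.69 kJ/kg
Δh = -83.25 + -395 + -126.69 = -604.94 kJ/kg
Q = ṁ·Δh = 21.87 kg/s × -604.94 kJ/kg = -13230 kJ/s
|Q| = 13230 kW = 793800 kJ/min

Q_c = 794000 kJ/min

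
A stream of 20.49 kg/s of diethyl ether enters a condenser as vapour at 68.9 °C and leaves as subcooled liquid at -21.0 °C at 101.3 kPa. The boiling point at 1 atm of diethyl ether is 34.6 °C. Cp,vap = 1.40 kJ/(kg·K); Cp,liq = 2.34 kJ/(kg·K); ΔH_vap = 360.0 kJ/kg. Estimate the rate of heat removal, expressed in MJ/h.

vapour 68.9→34.6 °C: -48.02 kJ/kg
condensation at 34.6 °C: -360 kJ/kg
liquid 34.6→-21.0 °C: -130.1 kJ/kg
Δh = -48.02 + -360 + -130.1 = -538.12 kJ/kg
Q = ṁ·Δh = 20.49 kg/s × -538.12 kJ/kg = -11026 kJ/s
|Q| = 11026 kW = 39694 MJ/h

Q_c = 39700 MJ/h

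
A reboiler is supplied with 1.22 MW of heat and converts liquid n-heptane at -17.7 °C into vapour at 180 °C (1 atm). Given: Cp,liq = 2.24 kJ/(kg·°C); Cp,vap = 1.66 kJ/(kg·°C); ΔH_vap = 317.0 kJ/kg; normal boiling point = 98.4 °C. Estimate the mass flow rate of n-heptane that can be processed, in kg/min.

Δh = 2.24×(98.4−-17.7) + 317.0 + 1.66×(180−98.4) = 712.52 kJ/kg
Q = 1.22 MW = 1220 kJ/s = 73200 kJ/min
ṁ = Q/Δh = 73200 / 712.52 = 102.73 kg/min

ṁ = 103 kg/min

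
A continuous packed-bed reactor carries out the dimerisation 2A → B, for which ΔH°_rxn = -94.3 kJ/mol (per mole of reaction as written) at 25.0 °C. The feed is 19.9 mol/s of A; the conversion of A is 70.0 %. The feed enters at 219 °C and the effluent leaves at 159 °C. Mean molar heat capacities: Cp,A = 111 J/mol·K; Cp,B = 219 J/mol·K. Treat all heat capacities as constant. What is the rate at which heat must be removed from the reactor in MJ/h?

Q_out = 2850 MJ/h

Extent of reaction ξ = 0.700 × 19.9 / 2 = 6.965 mol/s
Reaction term: ξ·ΔH°_rxn = 6.965 × -94.3 = -656.8 kJ/s
Sensible, feed 219→25 °C: -428.53 kJ/s
Outlet flows (mol/s): A 5.97, B 6.965
Sensible, products 25→159 °C: 293.19 kJ/s
Q = ΔH = -792.13 kJ/s = -792.13 kW
Heat removed = 2851.7 MJ/h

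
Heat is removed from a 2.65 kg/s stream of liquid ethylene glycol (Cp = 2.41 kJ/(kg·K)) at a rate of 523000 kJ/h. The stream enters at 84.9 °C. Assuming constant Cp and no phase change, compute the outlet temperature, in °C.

Q = 523000 kJ/h = 145.28 kJ/s
ΔT = Q/(ṁ·Cp) = 145.28/(2.65×2.41) = 22.748 K
T_out = 84.9 − 22.748 = 62.152 °C

T_out = 62.2 °C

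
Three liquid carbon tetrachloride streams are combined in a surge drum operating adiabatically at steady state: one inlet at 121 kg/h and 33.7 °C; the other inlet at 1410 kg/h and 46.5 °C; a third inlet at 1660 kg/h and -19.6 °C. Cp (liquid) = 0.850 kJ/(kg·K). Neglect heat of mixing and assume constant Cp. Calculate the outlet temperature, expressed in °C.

T_out = 11.6 °C

Adiabatic, steady state ⇒ Σ ṁᵢCp,ᵢ(T_out − Tᵢ) = 0
T_out = Σ ṁᵢCp,ᵢTᵢ / Σ ṁᵢCp,ᵢ
      = 31541 / 2712.3 = 11.629 °C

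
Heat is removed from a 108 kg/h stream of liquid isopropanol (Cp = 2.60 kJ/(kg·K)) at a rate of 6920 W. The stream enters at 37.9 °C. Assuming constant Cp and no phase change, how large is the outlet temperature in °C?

Q = 6920 W = 24912 kJ/h
ΔT = Q/(ṁ·Cp) = 24912/(108×2.60) = 88.718 K
T_out = 37.9 − 88.718 = -50.818 °C

T_out = -50.8 °C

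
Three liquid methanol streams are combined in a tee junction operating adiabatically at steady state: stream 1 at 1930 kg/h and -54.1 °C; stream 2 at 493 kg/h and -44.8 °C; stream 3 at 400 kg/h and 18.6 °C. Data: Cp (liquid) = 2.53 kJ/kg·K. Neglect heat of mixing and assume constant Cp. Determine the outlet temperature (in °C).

Adiabatic, steady state ⇒ Σ ṁᵢCp,ᵢ(T_out − Tᵢ) = 0
Σ ṁᵢCp,ᵢTᵢ = 1930×2.53×-54.1 + 493×2.53×-44.8 + 400×2.53×18.6 = -301220
Σ ṁᵢCp,ᵢ = 1930×2.53 + 493×2.53 + 400×2.53 = 7142.2
T_out = -301220 / 7142.2 = -42.175 °C

T_out = -42.2 °C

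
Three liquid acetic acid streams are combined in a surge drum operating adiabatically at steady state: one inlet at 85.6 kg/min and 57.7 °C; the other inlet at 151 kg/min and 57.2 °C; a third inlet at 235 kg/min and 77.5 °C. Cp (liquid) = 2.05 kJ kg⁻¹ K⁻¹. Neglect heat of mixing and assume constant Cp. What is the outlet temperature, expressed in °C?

Energy balance with Q = 0: Σ ṁᵢCp,ᵢ(T_out − Tᵢ) = 0
Σ ṁᵢCp,ᵢTᵢ = 85.6×2.05×57.7 + 151×2.05×57.2 + 235×2.05×77.5 = 65167
Σ ṁᵢCp,ᵢ = 85.6×2.05 + 151×2.05 + 235×2.05 = 966.78
T_out = 65167 / 966.78 = 67.406 °C

T_out = 67.4 °C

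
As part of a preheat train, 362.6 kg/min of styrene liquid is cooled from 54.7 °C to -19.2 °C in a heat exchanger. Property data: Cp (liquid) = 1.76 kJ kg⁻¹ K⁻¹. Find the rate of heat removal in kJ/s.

Q = ṁ·Cp·ΔT = 362.6 × 1.76 × (-19.2 − 54.7) = -47161 kJ/min
Converting: 47161 / 60 s = 786.02 kW

Q_c = 786 kJ/s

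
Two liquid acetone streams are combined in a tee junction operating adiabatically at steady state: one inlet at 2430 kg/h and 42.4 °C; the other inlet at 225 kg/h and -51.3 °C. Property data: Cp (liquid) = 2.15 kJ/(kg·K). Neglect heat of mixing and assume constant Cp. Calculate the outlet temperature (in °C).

T_out = 34.5 °C

No heat crosses the boundary, so H_out = H_in.
T_out = Σ ṁᵢCp,ᵢTᵢ / Σ ṁᵢCp,ᵢ
      = 196700 / 5708.2 = 34.459 °C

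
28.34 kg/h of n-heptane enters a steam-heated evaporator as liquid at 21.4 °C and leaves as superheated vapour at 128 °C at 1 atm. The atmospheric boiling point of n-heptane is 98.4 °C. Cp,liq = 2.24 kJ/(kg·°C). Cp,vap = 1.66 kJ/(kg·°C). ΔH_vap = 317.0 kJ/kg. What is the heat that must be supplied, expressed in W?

liquid 21.4→98.4 °C: 172.48 kJ/kg
vaporisation at 98.4 °C: 317 kJ/kg
vapour 98.4→128 °C: 49.136 kJ/kg
Δh = 172.48 + 317 + 49.136 = 538.62 kJ/kg
Q = ṁ·Δh = 28.34 kg/h × 538.62 kJ/kg = 15264 kJ/h
|Q| = 4.2401 kW = 4240.1 W

Q = 4240 W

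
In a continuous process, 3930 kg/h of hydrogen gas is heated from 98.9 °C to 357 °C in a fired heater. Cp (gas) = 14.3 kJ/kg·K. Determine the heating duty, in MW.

Q = 4.03 MW

Q = ṁ·Cp·ΔT = 3930 × 14.3 × (357 − 98.9) = 1.4505e+07 kJ/h
Converting: 1.4505e+07 / 3600 s = 4029.2 kW
Heating duty = 4.0292 MW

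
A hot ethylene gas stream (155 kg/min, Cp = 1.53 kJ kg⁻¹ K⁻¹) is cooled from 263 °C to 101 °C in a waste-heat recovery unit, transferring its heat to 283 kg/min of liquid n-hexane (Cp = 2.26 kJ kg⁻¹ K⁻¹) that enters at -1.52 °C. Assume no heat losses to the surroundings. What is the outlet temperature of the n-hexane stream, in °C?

T_c,out = 58.5 °C

Heat released by hot stream: Q = 155 × 1.53 × (263 − 101) = 38418 kJ/min
Energy balance on cold side (adiabatic exchanger): Q = ṁ_c·Cp_c·(T_c,out − T_c,in)
T_c,out = -1.52 + 38418/(283 × 2.26) = 58.548 °C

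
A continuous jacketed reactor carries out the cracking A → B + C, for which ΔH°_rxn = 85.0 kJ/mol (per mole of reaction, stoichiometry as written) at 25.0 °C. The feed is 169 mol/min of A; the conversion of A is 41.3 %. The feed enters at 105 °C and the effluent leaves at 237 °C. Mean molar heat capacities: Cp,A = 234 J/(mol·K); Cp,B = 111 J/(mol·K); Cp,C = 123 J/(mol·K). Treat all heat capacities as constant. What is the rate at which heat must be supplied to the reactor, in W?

Q_in = 186000 W

Extent of reaction ξ = 0.413 × 169 = 69.797 mol/min
Reaction term: ξ·ΔH°_rxn = 69.797 × 85.0 = 5932.7 kJ/min
Sensible, feed 105→25 °C: -3163.7 kJ/min
Outlet flows (mol/min): A 99.203, B 69.797, C 69.797
Sensible, products 25→237 °C: 8383.8 kJ/min
Q = ΔH = 11153 kJ/min = 185.88 kW
Heat supplied = 185880 W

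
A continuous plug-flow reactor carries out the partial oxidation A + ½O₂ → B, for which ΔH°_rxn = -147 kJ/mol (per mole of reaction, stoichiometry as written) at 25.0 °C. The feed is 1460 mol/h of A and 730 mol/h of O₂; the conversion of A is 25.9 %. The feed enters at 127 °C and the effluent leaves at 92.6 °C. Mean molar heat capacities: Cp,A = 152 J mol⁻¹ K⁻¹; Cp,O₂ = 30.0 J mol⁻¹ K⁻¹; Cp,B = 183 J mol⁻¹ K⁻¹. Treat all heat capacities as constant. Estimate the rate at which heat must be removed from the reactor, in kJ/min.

Extent of reaction ξ = 0.259 × 1460 = 378.14 mol/h
Reaction term: ξ·ΔH°_rxn = 378.14 × -147 = -55587 kJ/h
Sensible, feed 127→25 °C: -24870 kJ/h
Outlet flows (mol/h): A 1081.9, O₂ 540.93, B 378.14
Sensible, products 25→92.6 °C: 16891 kJ/h
Q = ΔH = -63565 kJ/h = -17.657 kW
Heat removed = 1059.4 kJ/min

Q_out = 1060 kJ/min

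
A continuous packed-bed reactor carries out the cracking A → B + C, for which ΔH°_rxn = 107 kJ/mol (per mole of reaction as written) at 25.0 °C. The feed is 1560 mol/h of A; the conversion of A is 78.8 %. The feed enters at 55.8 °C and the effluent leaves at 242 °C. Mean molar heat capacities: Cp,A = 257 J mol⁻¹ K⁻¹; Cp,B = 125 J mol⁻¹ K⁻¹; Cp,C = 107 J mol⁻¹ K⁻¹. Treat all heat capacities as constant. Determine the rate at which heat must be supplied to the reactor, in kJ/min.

Extent of reaction ξ = 0.788 × 1560 = 1229.3 mol/h
Reaction term: ξ·ΔH°_rxn = 1229.3 × 107 = 131530 kJ/h
Sensible, feed 55.8→25 °C: -12348 kJ/h
Outlet flows (mol/h): A 330.72, B 1229.3, C 1229.3
Sensible, products 25→242 °C: 80331 kJ/h
Q = ΔH = 199520 kJ/h = 55.421 kW
Heat supplied = 3325.3 kJ/min

Q_in = 3330 kJ/min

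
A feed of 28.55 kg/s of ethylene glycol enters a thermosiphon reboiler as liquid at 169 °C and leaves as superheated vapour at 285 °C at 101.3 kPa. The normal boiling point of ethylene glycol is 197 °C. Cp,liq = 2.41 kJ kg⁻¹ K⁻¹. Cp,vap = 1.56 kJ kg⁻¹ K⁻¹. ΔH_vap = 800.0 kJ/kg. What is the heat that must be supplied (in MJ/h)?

liquid 169→197 °C: 67.48 kJ/kg
vaporisation at 197 °C: 800 kJ/kg
vapour 197→285 °C: 137.28 kJ/kg
Δh = 67.48 + 800 + 137.28 = 1004.8 kJ/kg
Q = ṁ·Δh = 28.55 kg/s × 1004.8 kJ/kg = 28686 kJ/s
|Q| = 28686 kW = 103270 MJ/h

Q = 103000 MJ/h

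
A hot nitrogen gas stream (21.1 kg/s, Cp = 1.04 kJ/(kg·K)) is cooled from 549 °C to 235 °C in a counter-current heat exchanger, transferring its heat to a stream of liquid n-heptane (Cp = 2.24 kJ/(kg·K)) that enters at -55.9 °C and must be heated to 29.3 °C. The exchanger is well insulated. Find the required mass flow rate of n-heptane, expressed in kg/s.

Heat released by hot stream: Q = 21.1 × 1.04 × (549 − 235) = 6890.4 kJ/s
Energy balance on cold side (adiabatic exchanger): Q = ṁ_c·Cp_c·(T_c,out − T_c,in)
ṁ_c = 6890.4 / [2.24 × (29.3 − -55.9)] = 36.104 kg/s

ṁ_c = 36.1 kg/s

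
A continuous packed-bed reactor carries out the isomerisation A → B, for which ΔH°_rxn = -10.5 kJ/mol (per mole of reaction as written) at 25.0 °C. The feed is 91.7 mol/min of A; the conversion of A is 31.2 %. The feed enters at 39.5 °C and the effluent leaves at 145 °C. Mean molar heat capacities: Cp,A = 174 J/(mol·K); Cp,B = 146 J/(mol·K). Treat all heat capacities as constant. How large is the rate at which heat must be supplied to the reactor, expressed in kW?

Extent of reaction ξ = 0.312 × 91.7 = 28.61 mol/min
Reaction term: ξ·ΔH°_rxn = 28.61 × -10.5 = -300.41 kJ/min
Sensible, feed 39.5→25 °C: -231.36 kJ/min
Outlet flows (mol/min): A 63.09, B 28.61
Sensible, products 25→145 °C: 1818.6 kJ/min
Q = ΔH = 1286.8 kJ/min = 21.447 kW
Heat supplied = 21.447 kW

Q_in = 21.4 kW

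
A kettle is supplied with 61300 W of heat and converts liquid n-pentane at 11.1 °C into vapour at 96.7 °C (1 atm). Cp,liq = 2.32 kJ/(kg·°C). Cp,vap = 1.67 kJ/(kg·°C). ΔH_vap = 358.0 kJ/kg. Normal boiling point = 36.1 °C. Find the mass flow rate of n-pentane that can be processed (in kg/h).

Δh = 2.32×(36.1−11.1) + 358.0 + 1.67×(96.7−36.1) = 517.2 kJ/kg
Q = 61300 W = 61.3 kJ/s = 220680 kJ/h
ṁ = Q/Δh = 220680 / 517.2 = 426.68 kg/h

ṁ = 427 kg/h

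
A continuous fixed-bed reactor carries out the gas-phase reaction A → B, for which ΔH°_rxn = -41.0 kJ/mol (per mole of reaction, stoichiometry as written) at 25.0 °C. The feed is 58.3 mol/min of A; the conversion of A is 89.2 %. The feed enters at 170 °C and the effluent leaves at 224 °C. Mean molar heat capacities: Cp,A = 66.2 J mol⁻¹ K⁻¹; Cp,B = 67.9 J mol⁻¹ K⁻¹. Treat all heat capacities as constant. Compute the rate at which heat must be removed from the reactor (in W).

Q_out = 31800 W

Extent of reaction ξ = 0.892 × 58.3 = 52.004 mol/min
Reaction term: ξ·ΔH°_rxn = 52.004 × -41.0 = -2132.1 kJ/min
Sensible, feed 170→25 °C: -559.62 kJ/min
Outlet flows (mol/min): A 6.2964, B 52.004
Sensible, products 25→224 °C: 785.63 kJ/min
Q = ΔH = -1906.1 kJ/min = -31.769 kW
Heat removed = 31769 W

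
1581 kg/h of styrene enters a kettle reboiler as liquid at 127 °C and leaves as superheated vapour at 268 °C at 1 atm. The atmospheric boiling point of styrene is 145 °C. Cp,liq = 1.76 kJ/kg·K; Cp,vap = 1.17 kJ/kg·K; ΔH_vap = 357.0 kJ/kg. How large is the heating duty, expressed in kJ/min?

liquid 127→145 °C: 31.68 kJ/kg
vaporisation at 145 °C: 357 kJ/kg
vapour 145→268 °C: 143.91 kJ/kg
Δh = 31.68 + 357 + 143.91 = 532.59 kJ/kg
Q = ṁ·Δh = 1581 kg/h × 532.59 kJ/kg = 842020 kJ/h
|Q| = 233.9 kW = 14034 kJ/min

Q = 14000 kJ/min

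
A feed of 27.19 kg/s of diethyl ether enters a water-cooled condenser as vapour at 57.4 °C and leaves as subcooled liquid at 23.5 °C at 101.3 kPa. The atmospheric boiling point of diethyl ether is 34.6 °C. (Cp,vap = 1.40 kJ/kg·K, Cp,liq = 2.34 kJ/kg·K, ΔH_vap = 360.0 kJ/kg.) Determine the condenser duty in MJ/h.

Q_c = 40900 MJ/h

vapour 57.4→34.6 °C: -31.92 kJ/kg
condensation at 34.6 °C: -360 kJ/kg
liquid 34.6→23.5 °C: -25.974 kJ/kg
Δh = -31.92 + -360 + -25.974 = -417.89 kJ/kg
Q = ṁ·Δh = 27.19 kg/s × -417.89 kJ/kg = -11363 kJ/s
|Q| = 11363 kW = 40905 MJ/h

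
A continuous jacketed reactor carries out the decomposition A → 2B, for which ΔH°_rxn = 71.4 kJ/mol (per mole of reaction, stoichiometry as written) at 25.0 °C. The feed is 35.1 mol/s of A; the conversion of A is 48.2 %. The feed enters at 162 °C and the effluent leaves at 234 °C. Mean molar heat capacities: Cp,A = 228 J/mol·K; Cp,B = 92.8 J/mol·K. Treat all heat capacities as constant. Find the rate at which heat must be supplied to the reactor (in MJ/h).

Q_in = 5880 MJ/h

Extent of reaction ξ = 0.482 × 35.1 = 16.918 mol/s
Reaction term: ξ·ΔH°_rxn = 16.918 × 71.4 = 1208 kJ/s
Sensible, feed 162→25 °C: -1096.4 kJ/s
Outlet flows (mol/s): A 18.182, B 33.836
Sensible, products 25→234 °C: 1522.7 kJ/s
Q = ΔH = 1634.2 kJ/s = 1634.2 kW
Heat supplied = 5883.3 MJ/h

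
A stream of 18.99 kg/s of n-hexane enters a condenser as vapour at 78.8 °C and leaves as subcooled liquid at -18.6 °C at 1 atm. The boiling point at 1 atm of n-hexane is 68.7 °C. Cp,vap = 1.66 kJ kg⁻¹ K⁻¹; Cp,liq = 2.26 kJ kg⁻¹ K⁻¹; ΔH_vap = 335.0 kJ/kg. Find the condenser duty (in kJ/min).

Q_c = 626000 kJ/min

vapour 78.8→68.7 °C: -16.766 kJ/kg
condensation at 68.7 °C: -335 kJ/kg
liquid 68.7→-18.6 °C: -197.3 kJ/kg
Δh = -16.766 + -335 + -197.3 = -549.06 kJ/kg
Q = ṁ·Δh = 18.99 kg/s × -549.06 kJ/kg = -10427 kJ/s
|Q| = 10427 kW = 625600 kJ/min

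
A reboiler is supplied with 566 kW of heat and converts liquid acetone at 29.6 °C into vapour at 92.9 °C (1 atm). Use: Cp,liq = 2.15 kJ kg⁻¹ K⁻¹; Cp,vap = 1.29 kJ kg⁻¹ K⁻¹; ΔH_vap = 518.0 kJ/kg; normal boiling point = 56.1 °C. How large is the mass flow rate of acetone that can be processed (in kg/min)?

Δh = 2.15×(56.1−29.6) + 518.0 + 1.29×(92.9−56.1) = 622.45 kJ/kg
Q = 566 kW = 566 kJ/s = 33960 kJ/min
ṁ = Q/Δh = 33960 / 622.45 = 54.559 kg/min

ṁ = 54.6 kg/min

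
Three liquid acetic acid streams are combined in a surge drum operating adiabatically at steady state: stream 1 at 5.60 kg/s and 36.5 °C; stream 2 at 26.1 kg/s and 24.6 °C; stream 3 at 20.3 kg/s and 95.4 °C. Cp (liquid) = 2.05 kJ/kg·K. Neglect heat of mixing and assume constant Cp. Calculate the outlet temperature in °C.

No heat crosses the boundary, so H_out = H_in.
T_out = Σ ṁᵢCp,ᵢTᵢ / Σ ṁᵢCp,ᵢ
      = 5705.3 / 106.6 = 53.521 °C

T_out = 53.5 °C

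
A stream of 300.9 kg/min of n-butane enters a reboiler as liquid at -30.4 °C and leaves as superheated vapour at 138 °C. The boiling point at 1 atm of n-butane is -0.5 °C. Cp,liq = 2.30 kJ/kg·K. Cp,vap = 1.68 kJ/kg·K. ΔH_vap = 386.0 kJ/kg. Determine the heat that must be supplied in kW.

Q = 3450 kW

liquid -30.4→-0.5 °C: 68.77 kJ/kg
vaporisation at -0.5 °C: 386 kJ/kg
vapour -0.5→138 °C: 232.68 kJ/kg
Δh = 68.77 + 386 + 232.68 = 687.45 kJ/kg
Q = ṁ·Δh = 300.9 kg/min × 687.45 kJ/kg = 206850 kJ/min
|Q| = 3447.6 kW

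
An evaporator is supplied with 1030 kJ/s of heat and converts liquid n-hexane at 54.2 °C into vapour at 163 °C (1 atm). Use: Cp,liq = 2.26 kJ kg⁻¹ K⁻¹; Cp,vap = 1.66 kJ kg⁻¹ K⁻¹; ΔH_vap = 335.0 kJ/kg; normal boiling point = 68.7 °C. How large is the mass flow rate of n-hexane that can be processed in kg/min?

Δh = 2.26×(68.7−54.2) + 335.0 + 1.66×(163−68.7) = 524.31 kJ/kg
Q = 1030 kJ/s = 1030 kJ/s = 61800 kJ/min
ṁ = Q/Δh = 61800 / 524.31 = 117.87 kg/min

ṁ = 118 kg/min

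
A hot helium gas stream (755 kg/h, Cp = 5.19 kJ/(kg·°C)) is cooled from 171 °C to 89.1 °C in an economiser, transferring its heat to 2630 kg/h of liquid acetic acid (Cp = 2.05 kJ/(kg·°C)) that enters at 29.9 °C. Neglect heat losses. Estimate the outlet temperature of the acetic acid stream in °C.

T_c,out = 89.4 °C

Heat released by hot stream: Q = 755 × 5.19 × (171 − 89.1) = 320920 kJ/h
Energy balance on cold side (adiabatic exchanger): Q = ṁ_c·Cp_c·(T_c,out − T_c,in)
T_c,out = 29.9 + 320920/(2630 × 2.05) = 89.424 °C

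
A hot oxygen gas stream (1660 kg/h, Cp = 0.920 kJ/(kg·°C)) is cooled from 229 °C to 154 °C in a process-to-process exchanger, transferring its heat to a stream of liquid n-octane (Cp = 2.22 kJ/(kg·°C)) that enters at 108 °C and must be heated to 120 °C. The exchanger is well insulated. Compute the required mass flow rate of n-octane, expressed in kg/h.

ṁ_c = 4300 kg/h

Heat released by hot stream: Q = 1660 × 0.920 × (229 − 154) = 114540 kJ/h
Energy balance on cold side (adiabatic exchanger): Q = ṁ_c·Cp_c·(T_c,out − T_c,in)
ṁ_c = 114540 / [2.22 × (120 − 108)] = 4299.5 kg/h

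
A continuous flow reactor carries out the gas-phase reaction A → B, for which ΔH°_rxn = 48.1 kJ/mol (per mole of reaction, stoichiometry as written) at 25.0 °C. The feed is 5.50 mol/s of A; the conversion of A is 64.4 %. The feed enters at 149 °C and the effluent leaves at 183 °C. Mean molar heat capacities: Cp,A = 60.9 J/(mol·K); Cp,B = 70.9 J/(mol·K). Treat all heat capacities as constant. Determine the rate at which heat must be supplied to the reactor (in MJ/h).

Extent of reaction ξ = 0.644 × 5.50 = 3.542 mol/s
Reaction term: ξ·ΔH°_rxn = 3.542 × 48.1 = 170.37 kJ/s
Sensible, feed 149→25 °C: -41.534 kJ/s
Outlet flows (mol/s): A 1.958, B 3.542
Sensible, products 25→183 °C: 58.518 kJ/s
Q = ΔH = 187.35 kJ/s = 187.35 kW
Heat supplied = 674.48 MJ/h

Q_in = 674 MJ/h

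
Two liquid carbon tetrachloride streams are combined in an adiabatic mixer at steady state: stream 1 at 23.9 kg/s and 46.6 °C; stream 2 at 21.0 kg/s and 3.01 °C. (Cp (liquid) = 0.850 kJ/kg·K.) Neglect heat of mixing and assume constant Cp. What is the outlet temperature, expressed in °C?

T_out = 26.2 °C

No heat crosses the boundary, so H_out = H_in.
T_out = Σ ṁᵢCp,ᵢTᵢ / Σ ṁᵢCp,ᵢ
      = 1000.4 / 38.165 = 26.213 °C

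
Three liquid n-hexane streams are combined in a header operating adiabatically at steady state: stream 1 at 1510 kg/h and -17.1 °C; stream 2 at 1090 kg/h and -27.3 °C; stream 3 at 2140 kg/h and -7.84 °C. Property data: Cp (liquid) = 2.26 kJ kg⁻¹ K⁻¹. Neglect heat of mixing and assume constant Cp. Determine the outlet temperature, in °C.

T_out = -15.3 °C

No heat crosses the boundary, so H_out = H_in.
Σ ṁᵢCp,ᵢTᵢ = 1510×2.26×-17.1 + 1090×2.26×-27.3 + 2140×2.26×-7.84 = -163520
Σ ṁᵢCp,ᵢ = 1510×2.26 + 1090×2.26 + 2140×2.26 = 10712
T_out = -163520 / 10712 = -15.265 °C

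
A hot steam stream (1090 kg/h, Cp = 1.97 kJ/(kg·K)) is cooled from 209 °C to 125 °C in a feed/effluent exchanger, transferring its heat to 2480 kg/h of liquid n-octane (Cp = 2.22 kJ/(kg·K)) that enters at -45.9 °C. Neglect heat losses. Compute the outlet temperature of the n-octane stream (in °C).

T_c,out = -13.1 °C

Heat released by hot stream: Q = 1090 × 1.97 × (209 − 125) = 180370 kJ/h
Energy balance on cold side (adiabatic exchanger): Q = ṁ_c·Cp_c·(T_c,out − T_c,in)
T_c,out = -45.9 + 180370/(2480 × 2.22) = -13.138 °C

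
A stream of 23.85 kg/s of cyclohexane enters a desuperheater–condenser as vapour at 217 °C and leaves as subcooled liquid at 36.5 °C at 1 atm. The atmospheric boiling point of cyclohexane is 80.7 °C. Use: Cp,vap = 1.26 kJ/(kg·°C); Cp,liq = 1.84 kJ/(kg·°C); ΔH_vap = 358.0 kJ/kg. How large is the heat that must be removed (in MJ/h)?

vapour 217→80.7 °C: -171.74 kJ/kg
condensation at 80.7 °C: -358 kJ/kg
liquid 80.7→36.5 °C: -81.328 kJ/kg
Δh = -171.74 + -358 + -81.328 = -611.07 kJ/kg
Q = ṁ·Δh = 23.85 kg/s × -611.07 kJ/kg = -14574 kJ/s
|Q| = 14574 kW = 52466 MJ/h

Q_c = 52500 MJ/h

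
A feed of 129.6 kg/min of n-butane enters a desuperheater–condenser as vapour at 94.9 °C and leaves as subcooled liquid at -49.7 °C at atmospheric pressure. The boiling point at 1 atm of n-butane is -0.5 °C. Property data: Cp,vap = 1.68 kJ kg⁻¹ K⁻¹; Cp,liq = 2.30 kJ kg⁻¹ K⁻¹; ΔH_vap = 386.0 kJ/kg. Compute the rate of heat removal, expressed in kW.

Q_c = 1420 kW

vapour 94.9→-0.5 °C: -160.27 kJ/kg
condensation at -0.5 °C: -386 kJ/kg
liquid -0.5→-49.7 °C: -113.16 kJ/kg
Δh = -160.27 + -386 + -113.16 = -659.43 kJ/kg
Q = ṁ·Δh = 129.6 kg/min × -659.43 kJ/kg = -85462 kJ/min
|Q| = 1424.4 kW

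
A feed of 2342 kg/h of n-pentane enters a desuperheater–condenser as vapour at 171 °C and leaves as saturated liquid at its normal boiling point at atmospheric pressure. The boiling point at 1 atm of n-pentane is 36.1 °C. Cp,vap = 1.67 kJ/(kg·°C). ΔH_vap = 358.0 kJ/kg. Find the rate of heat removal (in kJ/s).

vapour 171→36.1 °C: -225.28 kJ/kg
condensation at 36.1 °C: -358 kJ/kg
Δh = -225.28 + -358 = -583.28 kJ/kg
Q = ṁ·Δh = 2342 kg/h × -583.28 kJ/kg = -1.366e+06 kJ/h
|Q| = 379.46 kW

Q_c = 379 kJ/s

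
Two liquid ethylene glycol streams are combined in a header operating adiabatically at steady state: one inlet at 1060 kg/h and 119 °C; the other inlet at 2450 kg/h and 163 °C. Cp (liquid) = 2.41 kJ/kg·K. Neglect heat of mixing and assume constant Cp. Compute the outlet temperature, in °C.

T_out = 150 °C

No heat crosses the boundary, so H_out = H_in.
Σ ṁᵢCp,ᵢTᵢ = 1060×2.41×119 + 2450×2.41×163 = 1.2664e+06
Σ ṁᵢCp,ᵢ = 1060×2.41 + 2450×2.41 = 8459.1
T_out = 1.2664e+06 / 8459.1 = 149.71 °C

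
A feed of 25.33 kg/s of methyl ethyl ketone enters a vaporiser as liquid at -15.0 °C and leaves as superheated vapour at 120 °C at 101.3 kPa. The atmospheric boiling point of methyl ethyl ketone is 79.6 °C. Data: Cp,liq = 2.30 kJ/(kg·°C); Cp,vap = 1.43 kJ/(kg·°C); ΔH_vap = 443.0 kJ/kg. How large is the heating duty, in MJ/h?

liquid -15.0→79.6 °C: 217.58 kJ/kg
vaporisation at 79.6 °C: 443 kJ/kg
vapour 79.6→120 °C: 57.772 kJ/kg
Δh = 217.58 + 443 + 57.772 = 718.35 kJ/kg
Q = ṁ·Δh = 25.33 kg/s × 718.35 kJ/kg = 18196 kJ/s
|Q| = 18196 kW = 65505 MJ/h

Q = 65500 MJ/h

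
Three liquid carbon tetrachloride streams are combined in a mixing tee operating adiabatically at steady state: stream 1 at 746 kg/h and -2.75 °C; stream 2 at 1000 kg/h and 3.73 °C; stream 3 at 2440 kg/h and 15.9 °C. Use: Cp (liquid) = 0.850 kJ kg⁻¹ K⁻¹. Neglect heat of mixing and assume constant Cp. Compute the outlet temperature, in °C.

T_out = 9.67 °C

Energy balance with Q = 0: Σ ṁᵢCp,ᵢ(T_out − Tᵢ) = 0
T_out = Σ ṁᵢCp,ᵢTᵢ / Σ ṁᵢCp,ᵢ
      = 34403 / 3558.1 = 9.669 °C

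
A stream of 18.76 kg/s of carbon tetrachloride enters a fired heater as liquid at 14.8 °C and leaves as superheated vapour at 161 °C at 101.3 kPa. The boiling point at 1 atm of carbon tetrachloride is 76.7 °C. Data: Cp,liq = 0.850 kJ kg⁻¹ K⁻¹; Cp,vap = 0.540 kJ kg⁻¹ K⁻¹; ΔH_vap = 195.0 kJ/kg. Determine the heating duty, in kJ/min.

Q = 330000 kJ/min

liquid 14.8→76.7 °C: 52.615 kJ/kg
vaporisation at 76.7 °C: 195 kJ/kg
vapour 76.7→161 °C: 45.522 kJ/kg
Δh = 52.615 + 195 + 45.522 = 293.14 kJ/kg
Q = ṁ·Δh = 18.76 kg/s × 293.14 kJ/kg = 5499.3 kJ/s
|Q| = 5499.3 kW = 329960 kJ/min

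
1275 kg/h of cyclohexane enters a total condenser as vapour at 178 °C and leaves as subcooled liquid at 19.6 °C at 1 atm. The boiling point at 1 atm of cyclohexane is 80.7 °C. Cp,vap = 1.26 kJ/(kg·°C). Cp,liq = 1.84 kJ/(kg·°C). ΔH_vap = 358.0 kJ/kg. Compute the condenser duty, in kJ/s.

vapour 178→80.7 °C: -122.6 kJ/kg
condensation at 80.7 °C: -358 kJ/kg
liquid 80.7→19.6 °C: -112.42 kJ/kg
Δh = -122.6 + -358 + -112.42 = -593.02 kJ/kg
Q = ṁ·Δh = 1275 kg/h × -593.02 kJ/kg = -756100 kJ/h
|Q| = 210.03 kW

Q_c = 210 kJ/s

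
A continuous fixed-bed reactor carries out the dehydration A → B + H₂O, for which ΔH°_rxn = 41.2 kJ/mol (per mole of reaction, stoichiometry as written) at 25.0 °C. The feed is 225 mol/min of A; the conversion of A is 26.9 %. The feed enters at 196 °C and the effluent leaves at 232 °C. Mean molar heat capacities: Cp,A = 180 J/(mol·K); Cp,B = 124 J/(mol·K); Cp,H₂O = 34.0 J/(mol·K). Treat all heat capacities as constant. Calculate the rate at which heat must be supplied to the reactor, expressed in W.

Extent of reaction ξ = 0.269 × 225 = 60.525 mol/min
Reaction term: ξ·ΔH°_rxn = 60.525 × 41.2 = 2493.6 kJ/min
Sensible, feed 196→25 °C: -6925.5 kJ/min
Outlet flows (mol/min): A 164.47, B 60.525, H₂O 60.525
Sensible, products 25→232 °C: 8107.9 kJ/min
Q = ΔH = 3676 kJ/min = 61.267 kW
Heat supplied = 61267 W

Q_in = 61300 W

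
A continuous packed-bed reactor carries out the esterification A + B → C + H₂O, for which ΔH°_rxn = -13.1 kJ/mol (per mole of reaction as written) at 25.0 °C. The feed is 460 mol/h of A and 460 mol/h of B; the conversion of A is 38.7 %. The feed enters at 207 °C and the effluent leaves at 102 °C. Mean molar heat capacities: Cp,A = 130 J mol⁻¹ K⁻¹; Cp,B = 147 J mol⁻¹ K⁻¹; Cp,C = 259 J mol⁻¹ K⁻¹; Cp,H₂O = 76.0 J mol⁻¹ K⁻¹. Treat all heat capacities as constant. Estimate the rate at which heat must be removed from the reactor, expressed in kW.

Extent of reaction ξ = 0.387 × 460 = 178.02 mol/h
Reaction term: ξ·ΔH°_rxn = 178.02 × -13.1 = -2332.1 kJ/h
Sensible, feed 207→25 °C: -23190 kJ/h
Outlet flows (mol/h): A 281.98, B 281.98, C 178.02, H₂O 178.02
Sensible, products 25→102 °C: 10606 kJ/h
Q = ΔH = -14916 kJ/h = -4.1434 kW
Heat removed = 4.1434 kW

Q_out = 4.14 kW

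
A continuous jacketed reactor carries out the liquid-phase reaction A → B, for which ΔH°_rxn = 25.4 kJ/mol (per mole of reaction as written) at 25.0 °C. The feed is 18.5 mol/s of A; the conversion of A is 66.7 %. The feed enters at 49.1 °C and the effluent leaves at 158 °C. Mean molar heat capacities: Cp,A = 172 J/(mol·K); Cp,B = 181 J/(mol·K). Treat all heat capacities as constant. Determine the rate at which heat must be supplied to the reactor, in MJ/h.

Q_in = 2430 MJ/h

Extent of reaction ξ = 0.667 × 18.5 = 12.34 mol/s
Reaction term: ξ·ΔH°_rxn = 12.34 × 25.4 = 313.42 kJ/s
Sensible, feed 49.1→25 °C: -76.686 kJ/s
Outlet flows (mol/s): A 6.1605, B 12.34
Sensible, products 25→158 °C: 437.98 kJ/s
Q = ΔH = 674.71 kJ/s = 674.71 kW
Heat supplied = 2429 MJ/h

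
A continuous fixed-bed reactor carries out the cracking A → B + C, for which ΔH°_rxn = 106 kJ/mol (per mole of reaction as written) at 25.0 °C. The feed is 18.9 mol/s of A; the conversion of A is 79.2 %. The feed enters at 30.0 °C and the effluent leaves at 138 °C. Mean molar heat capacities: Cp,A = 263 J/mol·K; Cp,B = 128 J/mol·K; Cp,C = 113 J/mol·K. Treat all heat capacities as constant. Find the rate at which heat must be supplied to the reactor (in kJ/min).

Extent of reaction ξ = 0.792 × 18.9 = 14.969 mol/s
Reaction term: ξ·ΔH°_rxn = 14.969 × 106 = 1586.7 kJ/s
Sensible, feed 30.0→25 °C: -24.854 kJ/s
Outlet flows (mol/s): A 3.9312, B 14.969, C 14.969
Sensible, products 25→138 °C: 524.48 kJ/s
Q = ΔH = 2086.3 kJ/s = 2086.3 kW
Heat supplied = 125180 kJ/min

Q_in = 125000 kJ/min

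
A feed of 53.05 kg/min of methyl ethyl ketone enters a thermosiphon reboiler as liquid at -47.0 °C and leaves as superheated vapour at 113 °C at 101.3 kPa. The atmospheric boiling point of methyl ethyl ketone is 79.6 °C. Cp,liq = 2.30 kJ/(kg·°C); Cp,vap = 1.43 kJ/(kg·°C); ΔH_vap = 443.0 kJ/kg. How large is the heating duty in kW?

Q = 691 kW

liquid -47.0→79.6 °C: 291.18 kJ/kg
vaporisation at 79.6 °C: 443 kJ/kg
vapour 79.6→113 °C: 47.762 kJ/kg
Δh = 291.18 + 443 + 47.762 = 781.94 kJ/kg
Q = ṁ·Δh = 53.05 kg/min × 781.94 kJ/kg = 41482 kJ/min
|Q| = 691.37 kW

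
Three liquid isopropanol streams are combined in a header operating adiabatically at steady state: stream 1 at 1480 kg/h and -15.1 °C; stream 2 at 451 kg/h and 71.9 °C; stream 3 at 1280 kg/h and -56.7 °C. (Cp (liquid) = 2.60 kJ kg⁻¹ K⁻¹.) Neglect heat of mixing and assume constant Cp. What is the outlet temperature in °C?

Energy balance with Q = 0: Σ ṁᵢCp,ᵢ(T_out − Tᵢ) = 0
T_out = Σ ṁᵢCp,ᵢTᵢ / Σ ṁᵢCp,ᵢ
      = -162490 / 8348.6 = -19.463 °C

T_out = -19.5 °C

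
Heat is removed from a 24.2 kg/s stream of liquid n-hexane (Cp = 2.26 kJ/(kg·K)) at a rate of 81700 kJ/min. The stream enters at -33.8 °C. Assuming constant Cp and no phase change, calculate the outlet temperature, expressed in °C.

Q = 81700 kJ/min = 1361.7 kJ/s
ΔT = Q/(ṁ·Cp) = 1361.7/(24.2×2.26) = 24.897 K
T_out = -33.8 − 24.897 = -58.697 °C

T_out = -58.7 °C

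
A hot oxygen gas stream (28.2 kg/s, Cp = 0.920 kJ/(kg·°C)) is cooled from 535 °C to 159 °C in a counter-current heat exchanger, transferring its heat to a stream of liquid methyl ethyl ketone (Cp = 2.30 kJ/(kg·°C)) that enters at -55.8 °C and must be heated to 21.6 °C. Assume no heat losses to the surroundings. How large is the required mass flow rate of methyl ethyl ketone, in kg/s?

ṁ_c = 54.8 kg/s

Heat released by hot stream: Q = 28.2 × 0.920 × (535 − 159) = 9754.9 kJ/s
Energy balance on cold side (adiabatic exchanger): Q = ṁ_c·Cp_c·(T_c,out − T_c,in)
ṁ_c = 9754.9 / [2.30 × (21.6 − -55.8)] = 54.797 kg/s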